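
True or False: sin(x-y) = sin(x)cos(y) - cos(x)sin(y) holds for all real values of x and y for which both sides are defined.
True.

Claim: sin(x-y) = sin(x)cos(y) - cos(x)sin(y).
Reasoning: Replace y by -y in sin(x+y) = sin(x)cos(y) + cos(x)sin(y) and use cos(-y) = cos(y), sin(-y) = -sin(y): sin(x-y) = sin(x)cos(y) - cos(x)sin(y).
So the two sides agree for all real values of x and y for which both sides are defined.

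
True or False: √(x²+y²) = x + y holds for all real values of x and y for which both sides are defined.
Claim: √(x²+y²) = x + y.
Test a specific point where both sides are defined: x = -1, y = 1/2.
LHS = √(x²+y²) ≈ 1.1180
RHS = x + y ≈ -0.5000
Since 1.1180 ≠ -0.5000, the equation fails at this point, so it cannot hold for all real values of x and y for which both sides are defined.
(x+y)² = x² + 2xy + y², not x² + y², so the square root does not split this way.

Conclusion: False.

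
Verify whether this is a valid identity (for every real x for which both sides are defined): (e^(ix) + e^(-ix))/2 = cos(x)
Yes, this is an identity.

Claim: (e^(ix) + e^(-ix))/2 = cos(x).
Reasoning: By Euler's formula e^(ix) = cos(x) + i·sin(x) and e^(-ix) = cos(x) - i·sin(x). Adding cancels the sine terms: e^(ix) + e^(-ix) = 2cos(x); divide by 2.
So the two sides agree for every real x for which both sides are defined.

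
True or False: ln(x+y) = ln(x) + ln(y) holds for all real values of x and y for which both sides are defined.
Claim: ln(x+y) = ln(x) + ln(y).
Test a specific point where both sides are defined: x = 4, y = 3/2.
LHS = ln(x+y) ≈ 1.7047
RHS = ln(x) + ln(y) ≈ 1.7918
Since 1.7047 ≠ 1.7918, the equation fails at this point, so it cannot hold for all real values of x and y for which both sides are defined.
ln(x) + ln(y) = ln(xy), not ln(x+y).

Conclusion: False.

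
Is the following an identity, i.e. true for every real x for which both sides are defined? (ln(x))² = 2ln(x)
No, this is NOT an identity.

Claim: (ln(x))² = 2ln(x).
Test a specific point where both sides are defined: x = 1/2.
LHS = (ln(x))² ≈ 0.4805
RHS = 2ln(x) ≈ -1.3863
Since 0.4805 ≠ -1.3863, the equation fails at this point, so it cannot hold for every real x for which both sides are defined.
2ln(x) equals ln(x²), which is not the same as (ln x)².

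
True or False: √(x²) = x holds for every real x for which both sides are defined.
Claim: √(x²) = x.
Test a specific point where both sides are defined: x = -3.
LHS = √(x²) ≈ 3.0000
RHS = x ≈ -3.0000
Since 3.0000 ≠ -3.0000, the equation fails at this point, so it cannot hold for every real x for which both sides are defined.
√(x²) = |x|, which differs from x whenever x < 0 (both sides are defined for every real x).

Conclusion: False.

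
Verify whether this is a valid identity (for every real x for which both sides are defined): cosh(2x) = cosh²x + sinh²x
Yes, this is an identity.

Claim: cosh(2x) = cosh²x + sinh²x.
Reasoning: cosh²x = (e^(2x) + 2 + e^(-2x))/4 and sinh²x = (e^(2x) - 2 + e^(-2x))/4. Adding gives (2e^(2x) + 2e^(-2x))/4 = (e^(2x) + e^(-2x))/2 = cosh(2x).
So the two sides agree for every real x for which both sides are defined.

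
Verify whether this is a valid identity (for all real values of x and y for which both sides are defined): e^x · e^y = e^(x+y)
Yes, this is an identity.

Claim: e^x · e^y = e^(x+y).
Reasoning: This is the law of exponents for a common base: multiplying powers adds exponents. E.g. from the series, (Σ x^j/j!)(Σ y^k/k!) = Σ_m (Σ_{j+k=m} x^j y^k/(j!k!)) = Σ_m (x+y)^m/m! by the binomial theorem.
So the two sides agree for all real values of x and y for which both sides are defined.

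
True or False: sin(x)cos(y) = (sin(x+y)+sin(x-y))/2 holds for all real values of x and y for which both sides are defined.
Claim: sin(x)cos(y) = (sin(x+y)+sin(x-y))/2.
Reasoning: sin(x+y) = sin(x)cos(y) + cos(x)sin(y) and sin(x-y) = sin(x)cos(y) - cos(x)sin(y). Adding, sin(x+y) + sin(x-y) = 2sin(x)cos(y); divide by 2.
So the two sides agree for all real values of x and y for which both sides are defined.

Conclusion: True.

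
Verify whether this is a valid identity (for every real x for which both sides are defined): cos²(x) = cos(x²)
No, this is NOT an identity.

Claim: cos²(x) = cos(x²).
Test a specific point where both sides are defined: x = -π/3.
LHS = cos²(x) ≈ 0.2500
RHS = cos(x²) ≈ 0.4566
Since 0.2500 ≠ 0.4566, the equation fails at this point, so it cannot hold for every real x for which both sides are defined.
cos²(x) means (cos x)², squaring the output; cos(x²) squares the input. These are different functions.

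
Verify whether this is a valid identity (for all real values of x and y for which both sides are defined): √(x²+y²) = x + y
No, this is NOT an identity.

Claim: √(x²+y²) = x + y.
Test a specific point where both sides are defined: x = -3, y = 5.
LHS = √(x²+y²) ≈ 5.8310
RHS = x + y ≈ 2.0000
Since 5.8310 ≠ 2.0000, the equation fails at this point, so it cannot hold for all real values of x and y for which both sides are defined.
(x+y)² = x² + 2xy + y², not x² + y², so the square root does not split this way.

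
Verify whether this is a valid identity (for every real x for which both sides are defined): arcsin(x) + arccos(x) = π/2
Claim: arcsin(x) + arccos(x) = π/2.
Reasoning: Both sides are defined for -1 ≤ x ≤ 1. Let θ = arcsin(x), so sin θ = x and θ ∈ [-π/2, π/2]. Then cos(π/2 - θ) = sin θ = x and π/2 - θ ∈ [0, π], which is exactly the range of arccos, so arccos(x) = π/2 - θ. Adding: arcsin(x) + arccos(x) = θ + (π/2 - θ) = π/2.
So the two sides agree for every real x for which both sides are defined.

Conclusion: Yes, this is an identity.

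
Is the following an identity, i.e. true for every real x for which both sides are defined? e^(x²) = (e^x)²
No, this is NOT an identity.

Claim: e^(x²) = (e^x)².
Test a specific point where both sides are defined: x = 1.
LHS = e^(x²) ≈ 2.7183
RHS = (e^x)² ≈ 7.3891
Since 2.7183 ≠ 7.3891, the equation fails at this point, so it cannot hold for every real x for which both sides are defined.
(e^x)² = e^(2x), and 2x ≠ x² in general.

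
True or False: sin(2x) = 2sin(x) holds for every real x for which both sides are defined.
Claim: sin(2x) = 2sin(x).
Test a specific point where both sides are defined: x = -π/4.
LHS = sin(2x) ≈ -1.0000
RHS = 2sin(x) ≈ -1.4142
Since -1.0000 ≠ -1.4142, the equation fails at this point, so it cannot hold for every real x for which both sides are defined.
The correct double-angle formula is sin(2x) = 2sin(x)cos(x).

Conclusion: False.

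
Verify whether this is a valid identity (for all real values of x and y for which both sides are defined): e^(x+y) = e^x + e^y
Claim: e^(x+y) = e^x + e^y.
Test a specific point where both sides are defined: x = 3/2, y = -1.
LHS = e^(x+y) ≈ 1.6487
RHS = e^x + e^y ≈ 4.8496
Since 1.6487 ≠ 4.8496, the equation fails at this point, so it cannot hold for all real values of x and y for which both sides are defined.
The correct rule is e^(x+y) = e^x · e^y (a product, not a sum).

Conclusion: No, this is NOT an identity.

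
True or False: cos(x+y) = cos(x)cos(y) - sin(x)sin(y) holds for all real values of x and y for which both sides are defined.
Claim: cos(x+y) = cos(x)cos(y) - sin(x)sin(y).
Reasoning: By Euler's formula e^(i(x+y)) = e^(ix)·e^(iy) = (cos x + i·sin x)(cos y + i·sin y). The real part of the left side is cos(x+y); the real part of the product is cos(x)cos(y) - sin(x)sin(y) (since i·i = -1).
So the two sides agree for all real values of x and y for which both sides are defined.

Conclusion: True.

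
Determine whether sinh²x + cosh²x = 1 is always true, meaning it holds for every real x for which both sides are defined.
No, this is NOT an identity.

Claim: sinh²x + cosh²x = 1.
Test a specific point where both sides are defined: x = 4.
LHS = sinh²x + cosh²x ≈ 1490.4792
RHS = 1 ≈ 1.0000
Since 1490.4792 ≠ 1.0000, the equation fails at this point, so it cannot hold for every real x for which both sides are defined.
The correct hyperbolic identity is cosh²x - sinh²x = 1 (a difference); the sum sinh²x + cosh²x equals cosh(2x).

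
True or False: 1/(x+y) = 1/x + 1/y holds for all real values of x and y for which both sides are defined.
False.

Claim: 1/(x+y) = 1/x + 1/y.
Test a specific point where both sides are defined: x = 3/2, y = 5.
LHS = 1/(x+y) ≈ 0.1538
RHS = 1/x + 1/y ≈ 0.8667
Since 0.1538 ≠ 0.8667, the equation fails at this point, so it cannot hold for all real values of x and y for which both sides are defined.
1/x + 1/y = (x+y)/(xy), which is not 1/(x+y).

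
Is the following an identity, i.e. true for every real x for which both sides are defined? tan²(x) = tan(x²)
No, this is NOT an identity.

Claim: tan²(x) = tan(x²).
Test a specific point where both sides are defined: x = 2π/3.
LHS = tan²(x) ≈ 3.0000
RHS = tan(x²) ≈ 2.9590
Since 3.0000 ≠ 2.9590, the equation fails at this point, so it cannot hold for every real x for which both sides are defined.
tan²(x) means (tan x)², squaring the output; tan(x²) squares the input. These are different functions.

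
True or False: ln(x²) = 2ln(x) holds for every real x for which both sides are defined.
Claim: ln(x²) = 2ln(x).
Reasoning: The right side requires x > 0. For x > 0, x² = (e^(ln x))² = e^(2ln x), so ln(x²) = 2ln(x). (For x < 0 the right side is undefined, so those values are outside the claim.)
So the two sides agree for every real x for which both sides are defined.

Conclusion: True.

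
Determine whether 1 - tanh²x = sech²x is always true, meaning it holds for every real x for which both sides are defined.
Yes, this is an identity.

Claim: 1 - tanh²x = sech²x.
Reasoning: Divide cosh²x - sinh²x = 1 through by cosh²x (never zero): 1 - tanh²x = 1/cosh²x = sech²x.
So the two sides agree for every real x for which both sides are defined.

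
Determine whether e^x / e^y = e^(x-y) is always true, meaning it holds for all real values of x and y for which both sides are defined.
Yes, this is an identity.

Claim: e^x / e^y = e^(x-y).
Reasoning: 1/e^y = e^(-y), so e^x / e^y = e^x · e^(-y) = e^(x + (-y)) = e^(x-y) by the product rule for exponents.
So the two sides agree for all real values of x and y for which both sides are defined.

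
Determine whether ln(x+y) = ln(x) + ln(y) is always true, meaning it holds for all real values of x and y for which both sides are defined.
Claim: ln(x+y) = ln(x) + ln(y).
Test a specific point where both sides are defined: x = 5, y = 2.
LHS = ln(x+y) ≈ 1.9459
RHS = ln(x) + ln(y) ≈ 2.3026
Since 1.9459 ≠ 2.3026, the equation fails at this point, so it cannot hold for all real values of x and y for which both sides are defined.
ln(x) + ln(y) = ln(xy), not ln(x+y).

Conclusion: No, this is NOT an identity.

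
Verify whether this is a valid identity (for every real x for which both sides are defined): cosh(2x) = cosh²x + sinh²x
Yes, this is an identity.

Claim: cosh(2x) = cosh²x + sinh²x.
Reasoning: cosh²x = (e^(2x) + 2 + e^(-2x))/4 and sinh²x = (e^(2x) - 2 + e^(-2x))/4. Adding gives (2e^(2x) + 2e^(-2x))/4 = (e^(2x) + e^(-2x))/2 = cosh(2x).
So the two sides agree for every real x for which both sides are defined.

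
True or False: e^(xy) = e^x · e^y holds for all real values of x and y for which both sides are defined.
Claim: e^(xy) = e^x · e^y.
Test a specific point where both sides are defined: x = 3/2, y = 5.
LHS = e^(xy) ≈ 1808.0424
RHS = e^x · e^y ≈ 665.1416
Since 1808.0424 ≠ 665.1416, the equation fails at this point, so it cannot hold for all real values of x and y for which both sides are defined.
e^x · e^y = e^(x+y), not e^(xy).

Conclusion: False.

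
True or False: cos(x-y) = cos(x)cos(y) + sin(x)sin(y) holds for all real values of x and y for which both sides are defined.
True.

Claim: cos(x-y) = cos(x)cos(y) + sin(x)sin(y).
Reasoning: Replace y by -y in cos(x+y) = cos(x)cos(y) - sin(x)sin(y) and use cos(-y) = cos(y), sin(-y) = -sin(y): cos(x-y) = cos(x)cos(y) + sin(x)sin(y).
So the two sides agree for all real values of x and y for which both sides are defined.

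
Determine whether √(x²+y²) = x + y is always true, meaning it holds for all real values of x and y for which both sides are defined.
No, this is NOT an identity.

Claim: √(x²+y²) = x + y.
Test a specific point where both sides are defined: x = -2, y = -2.
LHS = √(x²+y²) ≈ 2.8284
RHS = x + y ≈ -4.0000
Since 2.8284 ≠ -4.0000, the equation fails at this point, so it cannot hold for all real values of x and y for which both sides are defined.
(x+y)² = x² + 2xy + y², not x² + y², so the square root does not split this way.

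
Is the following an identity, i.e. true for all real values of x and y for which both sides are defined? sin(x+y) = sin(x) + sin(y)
Claim: sin(x+y) = sin(x) + sin(y).
Test a specific point where both sides are defined: x = π/6, y = π.
LHS = sin(x+y) ≈ -0.5000
RHS = sin(x) + sin(y) ≈ 0.5000
Since -0.5000 ≠ 0.5000, the equation fails at this point, so it cannot hold for all real values of x and y for which both sides are defined.
The correct expansion is sin(x+y) = sin(x)cos(y) + cos(x)sin(y); sine is not additive.

Conclusion: No, this is NOT an identity.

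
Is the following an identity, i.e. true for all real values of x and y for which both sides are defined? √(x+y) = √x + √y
Claim: √(x+y) = √x + √y.
Test a specific point where both sides are defined: x = 5, y = 4.
LHS = √(x+y) ≈ 3.0000
RHS = √x + √y ≈ 4.2361
Since 3.0000 ≠ 4.2361, the equation fails at this point, so it cannot hold for all real values of x and y for which both sides are defined.
Squaring the right side gives x + 2√(xy) + y, not x + y.

Conclusion: No, this is NOT an identity.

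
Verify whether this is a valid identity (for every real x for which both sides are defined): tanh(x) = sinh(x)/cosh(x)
Yes, this is an identity.

Claim: tanh(x) = sinh(x)/cosh(x).
Reasoning: tanh(x) is defined as sinh(x)/cosh(x) = (e^x - e^-x)/(e^x + e^-x); cosh(x) ≥ 1 is never zero, so this holds for every real x.
So the two sides agree for every real x for which both sides are defined.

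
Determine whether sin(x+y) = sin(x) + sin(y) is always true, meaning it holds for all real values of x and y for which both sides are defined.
No, this is NOT an identity.

Claim: sin(x+y) = sin(x) + sin(y).
Test a specific point where both sides are defined: x = -π/2, y = -π/3.
LHS = sin(x+y) ≈ -0.5000
RHS = sin(x) + sin(y) ≈ -1.8660
Since -0.5000 ≠ -1.8660, the equation fails at this point, so it cannot hold for all real values of x and y for which both sides are defined.
The correct expansion is sin(x+y) = sin(x)cos(y) + cos(x)sin(y); sine is not additive.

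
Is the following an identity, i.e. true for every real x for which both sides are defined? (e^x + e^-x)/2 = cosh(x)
Yes, this is an identity.

Claim: (e^x + e^-x)/2 = cosh(x).
Reasoning: This is exactly the definition of the hyperbolic cosine: cosh(x) := (e^x + e^-x)/2.
So the two sides agree for every real x for which both sides are defined.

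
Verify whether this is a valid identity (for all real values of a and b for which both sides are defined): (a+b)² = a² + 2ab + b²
Yes, this is an identity.

Claim: (a+b)² = a² + 2ab + b².
Reasoning: Expand: (a+b)² = (a+b)(a+b) = a·a + a·b + b·a + b·b = a² + 2ab + b².
So the two sides agree for all real values of a and b for which both sides are defined.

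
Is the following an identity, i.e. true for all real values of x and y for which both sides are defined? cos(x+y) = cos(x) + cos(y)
No, this is NOT an identity.

Claim: cos(x+y) = cos(x) + cos(y).
Test a specific point where both sides are defined: x = -π/6, y = π/2.
LHS = cos(x+y) ≈ 0.5000
RHS = cos(x) + cos(y) ≈ 0.8660
Since 0.5000 ≠ 0.8660, the equation fails at this point, so it cannot hold for all real values of x and y for which both sides are defined.
The correct expansion is cos(x+y) = cos(x)cos(y) - sin(x)sin(y); cosine is not additive.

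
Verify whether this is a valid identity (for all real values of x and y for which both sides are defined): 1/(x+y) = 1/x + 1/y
Claim: 1/(x+y) = 1/x + 1/y.
Test a specific point where both sides are defined: x = 2, y = -3.
LHS = 1/(x+y) ≈ -1.0000
RHS = 1/x + 1/y ≈ 0.1667
Since -1.0000 ≠ 0.1667, the equation fails at this point, so it cannot hold for all real values of x and y for which both sides are defined.
1/x + 1/y = (x+y)/(xy), which is not 1/(x+y).

Conclusion: No, this is NOT an identity.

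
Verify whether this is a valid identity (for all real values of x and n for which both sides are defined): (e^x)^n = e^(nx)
Yes, this is an identity.

Claim: (e^x)^n = e^(nx).
Reasoning: e^x is a positive real number, and for a positive base B and real exponent n, B^n = e^(n·ln B). With B = e^x, ln B = x, so (e^x)^n = e^(n·x).
So the two sides agree for all real values of x and n for which both sides are defined.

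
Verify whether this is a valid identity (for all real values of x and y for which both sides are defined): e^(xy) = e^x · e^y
Claim: e^(xy) = e^x · e^y.
Test a specific point where both sides are defined: x = 3/2, y = -3.
LHS = e^(xy) ≈ 0.0111
RHS = e^x · e^y ≈ 0.2231
Since 0.0111 ≠ 0.2231, the equation fails at this point, so it cannot hold for all real values of x and y for which both sides are defined.
e^x · e^y = e^(x+y), not e^(xy).

Conclusion: No, this is NOT an identity.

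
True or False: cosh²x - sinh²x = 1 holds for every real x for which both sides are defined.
True.

Claim: cosh²x - sinh²x = 1.
Reasoning: With cosh(x) = (e^x + e^-x)/2 and sinh(x) = (e^x - e^-x)/2: cosh²x = (e^(2x) + 2 + e^(-2x))/4 and sinh²x = (e^(2x) - 2 + e^(-2x))/4. Subtracting leaves 4/4 = 1.
So the two sides agree for every real x for which both sides are defined.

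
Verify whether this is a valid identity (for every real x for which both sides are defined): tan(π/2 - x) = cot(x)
Yes, this is an identity.

Claim: tan(π/2 - x) = cot(x).
Reasoning: tan(π/2 - x) = sin(π/2 - x)/cos(π/2 - x) = cos(x)/sin(x) = cot(x), using the cofunction identities sin(π/2 - x) = cos(x) and cos(π/2 - x) = sin(x).
So the two sides agree for every real x for which both sides are defined.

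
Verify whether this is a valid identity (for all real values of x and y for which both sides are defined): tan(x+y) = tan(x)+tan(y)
No, this is NOT an identity.

Claim: tan(x+y) = tan(x)+tan(y).
Test a specific point where both sides are defined: x = -π/6, y = -π/4.
LHS = tan(x+y) ≈ -3.7321
RHS = tan(x)+tan(y) ≈ -1.5774
Since -3.7321 ≠ -1.5774, the equation fails at this point, so it cannot hold for all real values of x and y for which both sides are defined.
The correct formula is tan(x+y) = (tan(x) + tan(y))/(1 - tan(x)tan(y)).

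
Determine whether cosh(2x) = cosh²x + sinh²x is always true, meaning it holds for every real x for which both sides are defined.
Yes, this is an identity.

Claim: cosh(2x) = cosh²x + sinh²x.
Reasoning: cosh²x = (e^(2x) + 2 + e^(-2x))/4 and sinh²x = (e^(2x) - 2 + e^(-2x))/4. Adding gives (2e^(2x) + 2e^(-2x))/4 = (e^(2x) + e^(-2x))/2 = cosh(2x).
So the two sides agree for every real x for which both sides are defined.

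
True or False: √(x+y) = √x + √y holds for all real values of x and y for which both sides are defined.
False.

Claim: √(x+y) = √x + √y.
Test a specific point where both sides are defined: x = 4, y = 5.
LHS = √(x+y) ≈ 3.0000
RHS = √x + √y ≈ 4.2361
Since 3.0000 ≠ 4.2361, the equation fails at this point, so it cannot hold for all real values of x and y for which both sides are defined.
Squaring the right side gives x + 2√(xy) + y, not x + y.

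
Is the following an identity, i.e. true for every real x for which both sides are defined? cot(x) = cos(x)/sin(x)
Yes, this is an identity.

Claim: cot(x) = cos(x)/sin(x).
Reasoning: cot(x) is defined as 1/tan(x) = 1/(sin(x)/cos(x)) = cos(x)/sin(x), wherever sin(x) ≠ 0.
So the two sides agree for every real x for which both sides are defined.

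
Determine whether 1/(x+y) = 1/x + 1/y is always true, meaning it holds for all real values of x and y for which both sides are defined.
No, this is NOT an identity.

Claim: 1/(x+y) = 1/x + 1/y.
Test a specific point where both sides are defined: x = -3, y = 1.
LHS = 1/(x+y) ≈ -0.5000
RHS = 1/x + 1/y ≈ 0.6667
Since -0.5000 ≠ 0.6667, the equation fails at this point, so it cannot hold for all real values of x and y for which both sides are defined.
1/x + 1/y = (x+y)/(xy), which is not 1/(x+y).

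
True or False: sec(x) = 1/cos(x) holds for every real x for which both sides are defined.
True.

Claim: sec(x) = 1/cos(x).
Reasoning: sec(x) is by definition the reciprocal of cos(x), wherever cos(x) ≠ 0.
So the two sides agree for every real x for which both sides are defined.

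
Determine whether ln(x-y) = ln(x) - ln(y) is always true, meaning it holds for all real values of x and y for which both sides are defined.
No, this is NOT an identity.

Claim: ln(x-y) = ln(x) - ln(y).
Test a specific point where both sides are defined: x = 2, y = 3/2.
LHS = ln(x-y) ≈ -0.6931
RHS = ln(x) - ln(y) ≈ 0.2877
Since -0.6931 ≠ 0.2877, the equation fails at this point, so it cannot hold for all real values of x and y for which both sides are defined.
ln(x) - ln(y) = ln(x/y), not ln(x-y).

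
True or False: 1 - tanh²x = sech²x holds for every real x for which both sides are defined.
True.

Claim: 1 - tanh²x = sech²x.
Reasoning: Divide cosh²x - sinh²x = 1 through by cosh²x (never zero): 1 - tanh²x = 1/cosh²x = sech²x.
So the two sides agree for every real x for which both sides are defined.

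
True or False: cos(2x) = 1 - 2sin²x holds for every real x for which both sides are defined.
Claim: cos(2x) = 1 - 2sin²x.
Reasoning: cos(2x) = cos²x - sin²x. Replace cos²x by 1 - sin²x: (1 - sin²x) - sin²x = 1 - 2sin²x.
So the two sides agree for every real x for which both sides are defined.

Conclusion: True.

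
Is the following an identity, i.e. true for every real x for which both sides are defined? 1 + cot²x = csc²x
Yes, this is an identity.

Claim: 1 + cot²x = csc²x.
Reasoning: Start from sin²x + cos²x = 1 and divide every term by sin²x (allowed wherever cot x and csc x are defined): 1 + cot²x = 1/sin²x = csc²x.
So the two sides agree for every real x for which both sides are defined.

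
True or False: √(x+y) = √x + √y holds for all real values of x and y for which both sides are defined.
False.

Claim: √(x+y) = √x + √y.
Test a specific point where both sides are defined: x = 5, y = 1/2.
LHS = √(x+y) ≈ 2.3452
RHS = √x + √y ≈ 2.9432
Since 2.3452 ≠ 2.9432, the equation fails at this point, so it cannot hold for all real values of x and y for which both sides are defined.
Squaring the right side gives x + 2√(xy) + y, not x + y.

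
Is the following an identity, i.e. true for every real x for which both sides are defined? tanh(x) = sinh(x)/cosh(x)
Claim: tanh(x) = sinh(x)/cosh(x).
Reasoning: tanh(x) is defined as sinh(x)/cosh(x) = (e^x - e^-x)/(e^x + e^-x); cosh(x) ≥ 1 is never zero, so this holds for every real x.
So the two sides agree for every real x for which both sides are defined.

Conclusion: Yes, this is an identity.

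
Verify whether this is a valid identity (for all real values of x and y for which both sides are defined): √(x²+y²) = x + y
Claim: √(x²+y²) = x + y.
Test a specific point where both sides are defined: x = 1, y = -2.
LHS = √(x²+y²) ≈ 2.2361
RHS = x + y ≈ -1.0000
Since 2.2361 ≠ -1.0000, the equation fails at this point, so it cannot hold for all real values of x and y for which both sides are defined.
(x+y)² = x² + 2xy + y², not x² + y², so the square root does not split this way.

Conclusion: No, this is NOT an identity.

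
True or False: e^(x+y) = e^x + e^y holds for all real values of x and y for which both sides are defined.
Claim: e^(x+y) = e^x + e^y.
Test a specific point where both sides are defined: x = 1/2, y = 3/2.
LHS = e^(x+y) ≈ 7.3891
RHS = e^x + e^y ≈ 6.1304
Since 7.3891 ≠ 6.1304, the equation fails at this point, so it cannot hold for all real values of x and y for which both sides are defined.
The correct rule is e^(x+y) = e^x · e^y (a product, not a sum).

Conclusion: False.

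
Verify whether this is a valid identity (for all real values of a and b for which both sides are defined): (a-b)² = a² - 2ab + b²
Claim: (a-b)² = a² - 2ab + b².
Reasoning: Expand: (a-b)² = (a-b)(a-b) = a·a - a·b - b·a + b·b = a² - 2ab + b².
So the two sides agree for all real values of a and b for which both sides are defined.

Conclusion: Yes, this is an identity.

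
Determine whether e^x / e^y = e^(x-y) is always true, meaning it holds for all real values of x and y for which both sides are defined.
Claim: e^x / e^y = e^(x-y).
Reasoning: 1/e^y = e^(-y), so e^x / e^y = e^x · e^(-y) = e^(x + (-y)) = e^(x-y) by the product rule for exponents.
So the two sides agree for all real values of x and y for which both sides are defined.

Conclusion: Yes, this is an identity.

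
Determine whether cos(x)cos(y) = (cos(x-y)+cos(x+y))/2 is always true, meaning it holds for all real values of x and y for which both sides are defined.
Claim: cos(x)cos(y) = (cos(x-y)+cos(x+y))/2.
Reasoning: cos(x-y) = cos(x)cos(y) + sin(x)sin(y) and cos(x+y) = cos(x)cos(y) - sin(x)sin(y). Adding, cos(x-y) + cos(x+y) = 2cos(x)cos(y); divide by 2.
So the two sides agree for all real values of x and y for which both sides are defined.

Conclusion: Yes, this is an identity.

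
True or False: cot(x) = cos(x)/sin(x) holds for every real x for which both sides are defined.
True.

Claim: cot(x) = cos(x)/sin(x).
Reasoning: cot(x) is defined as 1/tan(x) = 1/(sin(x)/cos(x)) = cos(x)/sin(x), wherever sin(x) ≠ 0.
So the two sides agree for every real x for which both sides are defined.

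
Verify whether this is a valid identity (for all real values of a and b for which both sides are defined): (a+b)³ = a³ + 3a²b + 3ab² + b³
Claim: (a+b)³ = a³ + 3a²b + 3ab² + b³.
Reasoning: (a+b)³ = (a+b)(a+b)² = (a+b)(a² + 2ab + b²) = a³ + 2a²b + ab² + a²b + 2ab² + b³ = a³ + 3a²b + 3ab² + b³.
So the two sides agree for all real values of a and b for which both sides are defined.

Conclusion: Yes, this is an identity.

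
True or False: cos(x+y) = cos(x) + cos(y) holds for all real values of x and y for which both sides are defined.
Claim: cos(x+y) = cos(x) + cos(y).
Test a specific point where both sides are defined: x = π, y = π/6.
LHS = cos(x+y) ≈ -0.8660
RHS = cos(x) + cos(y) ≈ -0.1340
Since -0.8660 ≠ -0.1340, the equation fails at this point, so it cannot hold for all real values of x and y for which both sides are defined.
The correct expansion is cos(x+y) = cos(x)cos(y) - sin(x)sin(y); cosine is not additive.

Conclusion: False.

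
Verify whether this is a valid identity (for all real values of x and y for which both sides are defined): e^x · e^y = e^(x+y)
Claim: e^x · e^y = e^(x+y).
Reasoning: This is the law of exponents for a common base: multiplying powers adds exponents. E.g. from the series, (Σ x^j/j!)(Σ y^k/k!) = Σ_m (Σ_{j+k=m} x^j y^k/(j!k!)) = Σ_m (x+y)^m/m! by the binomial theorem.
So the two sides agree for all real values of x and y for which both sides are defined.

Conclusion: Yes, this is an identity.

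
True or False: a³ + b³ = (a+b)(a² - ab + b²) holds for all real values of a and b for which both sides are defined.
True.

Claim: a³ + b³ = (a+b)(a² - ab + b²).
Reasoning: Expand the right side: (a+b)(a² - ab + b²) = a³ - a²b + ab² + a²b - ab² + b³ = a³ + b³ (the middle terms cancel in pairs).
So the two sides agree for all real values of a and b for which both sides are defined.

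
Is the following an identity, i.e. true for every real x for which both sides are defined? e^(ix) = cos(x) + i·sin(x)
Yes, this is an identity.

Claim: e^(ix) = cos(x) + i·sin(x).
Reasoning: Euler's formula. Expand e^(ix) = Σ (ix)^k / k!. Since i² = -1, the even-k terms are Σ (-1)^m x^(2m)/(2m)! = cos(x) and the odd-k terms are i · Σ (-1)^m x^(2m+1)/(2m+1)! = i·sin(x).
So the two sides agree for every real x for which both sides are defined.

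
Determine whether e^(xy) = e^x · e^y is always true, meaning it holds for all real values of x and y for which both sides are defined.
No, this is NOT an identity.

Claim: e^(xy) = e^x · e^y.
Test a specific point where both sides are defined: x = -3, y = 3.
LHS = e^(xy) ≈ 0.0001
RHS = e^x · e^y ≈ 1.0000
Since 0.0001 ≠ 1.0000, the equation fails at this point, so it cannot hold for all real values of x and y for which both sides are defined.
e^x · e^y = e^(x+y), not e^(xy).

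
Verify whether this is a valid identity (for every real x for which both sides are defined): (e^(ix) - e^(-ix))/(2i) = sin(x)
Yes, this is an identity.

Claim: (e^(ix) - e^(-ix))/(2i) = sin(x).
Reasoning: By Euler's formula e^(ix) = cos(x) + i·sin(x) and e^(-ix) = cos(x) - i·sin(x). Subtracting cancels the cosine terms: e^(ix) - e^(-ix) = 2i·sin(x); divide by 2i.
So the two sides agree for every real x for which both sides are defined.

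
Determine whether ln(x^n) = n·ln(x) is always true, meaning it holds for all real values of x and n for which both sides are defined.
Yes, this is an identity.

Claim: ln(x^n) = n·ln(x).
Reasoning: The right side requires x > 0. For x > 0, x^n = (e^(ln x))^n = e^(n·ln x), so taking ln of both sides gives ln(x^n) = n·ln(x).
So the two sides agree for all real values of x and n for which both sides are defined.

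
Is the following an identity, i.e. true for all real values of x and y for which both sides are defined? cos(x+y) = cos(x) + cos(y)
No, this is NOT an identity.

Claim: cos(x+y) = cos(x) + cos(y).
Test a specific point where both sides are defined: x = -π/3, y = 3π/4.
LHS = cos(x+y) ≈ 0.2588
RHS = cos(x) + cos(y) ≈ -0.2071
Since 0.2588 ≠ -0.2071, the equation fails at this point, so it cannot hold for all real values of x and y for which both sides are defined.
The correct expansion is cos(x+y) = cos(x)cos(y) - sin(x)sin(y); cosine is not additive.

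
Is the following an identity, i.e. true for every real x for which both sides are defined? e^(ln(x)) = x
Yes, this is an identity.

Claim: e^(ln(x)) = x.
Reasoning: For x > 0, ln(x) is by definition the exponent p such that e^p = x. Raising e to that exponent therefore returns x: e^(ln x) = x.
So the two sides agree for every real x for which both sides are defined.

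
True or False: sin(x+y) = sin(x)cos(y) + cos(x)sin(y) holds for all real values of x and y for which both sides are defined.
Claim: sin(x+y) = sin(x)cos(y) + cos(x)sin(y).
Reasoning: By Euler's formula e^(i(x+y)) = e^(ix)·e^(iy) = (cos x + i·sin x)(cos y + i·sin y). The imaginary part of the left side is sin(x+y); the imaginary part of the product is sin(x)cos(y) + cos(x)sin(y).
So the two sides agree for all real values of x and y for which both sides are defined.

Conclusion: True.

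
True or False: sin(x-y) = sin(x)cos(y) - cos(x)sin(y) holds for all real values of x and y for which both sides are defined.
Claim: sin(x-y) = sin(x)cos(y) - cos(x)sin(y).
Reasoning: Replace y by -y in sin(x+y) = sin(x)cos(y) + cos(x)sin(y) and use cos(-y) = cos(y), sin(-y) = -sin(y): sin(x-y) = sin(x)cos(y) - cos(x)sin(y).
So the two sides agree for all real values of x and y for which both sides are defined.

Conclusion: True.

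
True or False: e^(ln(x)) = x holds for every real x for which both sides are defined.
True.

Claim: e^(ln(x)) = x.
Reasoning: For x > 0, ln(x) is by definition the exponent p such that e^p = x. Raising e to that exponent therefore returns x: e^(ln x) = x.
So the two sides agree for every real x for which both sides are defined.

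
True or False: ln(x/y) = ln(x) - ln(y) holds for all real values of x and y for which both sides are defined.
True.

Claim: ln(x/y) = ln(x) - ln(y).
Reasoning: Both sides are simultaneously defined only when x, y > 0. Write x = e^p, y = e^q. Then x/y = e^(p-q), so ln(x/y) = p - q = ln(x) - ln(y).
So the two sides agree for all real values of x and y for which both sides are defined.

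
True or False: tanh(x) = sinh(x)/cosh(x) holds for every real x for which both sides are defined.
True.

Claim: tanh(x) = sinh(x)/cosh(x).
Reasoning: tanh(x) is defined as sinh(x)/cosh(x) = (e^x - e^-x)/(e^x + e^-x); cosh(x) ≥ 1 is never zero, so this holds for every real x.
So the two sides agree for every real x for which both sides are defined.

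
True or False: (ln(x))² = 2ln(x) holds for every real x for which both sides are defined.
False.

Claim: (ln(x))² = 2ln(x).
Test a specific point where both sides are defined: x = 4.
LHS = (ln(x))² ≈ 1.9218
RHS = 2ln(x) ≈ 2.7726
Since 1.9218 ≠ 2.7726, the equation fails at this point, so it cannot hold for every real x for which both sides are defined.
2ln(x) equals ln(x²), which is not the same as (ln x)².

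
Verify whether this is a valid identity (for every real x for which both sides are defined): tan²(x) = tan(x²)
Claim: tan²(x) = tan(x²).
Test a specific point where both sides are defined: x = 2π/3.
LHS = tan²(x) ≈ 3.0000
RHS = tan(x²) ≈ 2.9590
Since 3.0000 ≠ 2.9590, the equation fails at this point, so it cannot hold for every real x for which both sides are defined.
tan²(x) means (tan x)², squaring the output; tan(x²) squares the input. These are different functions.

Conclusion: No, this is NOT an identity.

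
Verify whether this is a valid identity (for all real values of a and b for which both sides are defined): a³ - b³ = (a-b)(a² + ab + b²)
Yes, this is an identity.

Claim: a³ - b³ = (a-b)(a² + ab + b²).
Reasoning: Expand the right side: (a-b)(a² + ab + b²) = a³ + a²b + ab² - a²b - ab² - b³ = a³ - b³ (the middle terms cancel in pairs).
So the two sides agree for all real values of a and b for which both sides are defined.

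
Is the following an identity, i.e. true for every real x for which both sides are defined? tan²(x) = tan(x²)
No, this is NOT an identity.

Claim: tan²(x) = tan(x²).
Test a specific point where both sides are defined: x = 2π/3.
LHS = tan²(x) ≈ 3.0000
RHS = tan(x²) ≈ 2.9590
Since 3.0000 ≠ 2.9590, the equation fails at this point, so it cannot hold for every real x for which both sides are defined.
tan²(x) means (tan x)², squaring the output; tan(x²) squares the input. These are different functions.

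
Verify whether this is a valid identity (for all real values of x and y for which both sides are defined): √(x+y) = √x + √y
Claim: √(x+y) = √x + √y.
Test a specific point where both sides are defined: x = 2, y = 3/2.
LHS = √(x+y) ≈ 1.8708
RHS = √x + √y ≈ 2.6390
Since 1.8708 ≠ 2.6390, the equation fails at this point, so it cannot hold for all real values of x and y for which both sides are defined.
Squaring the right side gives x + 2√(xy) + y, not x + y.

Conclusion: No, this is NOT an identity.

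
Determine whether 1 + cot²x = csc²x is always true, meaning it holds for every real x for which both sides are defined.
Yes, this is an identity.

Claim: 1 + cot²x = csc²x.
Reasoning: Start from sin²x + cos²x = 1 and divide every term by sin²x (allowed wherever cot x and csc x are defined): 1 + cot²x = 1/sin²x = csc²x.
So the two sides agree for every real x for which both sides are defined.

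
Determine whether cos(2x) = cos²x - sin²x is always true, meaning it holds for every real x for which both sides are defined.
Claim: cos(2x) = cos²x - sin²x.
Reasoning: Put y = x in the addition formula cos(x+y) = cos(x)cos(y) - sin(x)sin(y): cos(2x) = cos²x - sin²x.
So the two sides agree for every real x for which both sides are defined.

Conclusion: Yes, this is an identity.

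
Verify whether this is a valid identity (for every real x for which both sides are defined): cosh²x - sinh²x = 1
Claim: cosh²x - sinh²x = 1.
Reasoning: With cosh(x) = (e^x + e^-x)/2 and sinh(x) = (e^x - e^-x)/2: cosh²x = (e^(2x) + 2 + e^(-2x))/4 and sinh²x = (e^(2x) - 2 + e^(-2x))/4. Subtracting leaves 4/4 = 1.
So the two sides agree for every real x for which both sides are defined.

Conclusion: Yes, this is an identity.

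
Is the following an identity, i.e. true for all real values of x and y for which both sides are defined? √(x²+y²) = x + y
No, this is NOT an identity.

Claim: √(x²+y²) = x + y.
Test a specific point where both sides are defined: x = 2, y = 4.
LHS = √(x²+y²) ≈ 4.4721
RHS = x + y ≈ 6.0000
Since 4.4721 ≠ 6.0000, the equation fails at this point, so it cannot hold for all real values of x and y for which both sides are defined.
(x+y)² = x² + 2xy + y², not x² + y², so the square root does not split this way.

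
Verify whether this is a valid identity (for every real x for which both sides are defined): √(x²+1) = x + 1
No, this is NOT an identity.

Claim: √(x²+1) = x + 1.
Test a specific point where both sides are defined: x = 3/2.
LHS = √(x²+1) ≈ 1.8028
RHS = x + 1 ≈ 2.5000
Since 1.8028 ≠ 2.5000, the equation fails at this point, so it cannot hold for every real x for which both sides are defined.
(x+1)² = x² + 2x + 1 ≠ x² + 1 unless x = 0.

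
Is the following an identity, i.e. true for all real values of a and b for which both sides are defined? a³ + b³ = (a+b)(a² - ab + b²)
Claim: a³ + b³ = (a+b)(a² - ab + b²).
Reasoning: Expand the right side: (a+b)(a² - ab + b²) = a³ - a²b + ab² + a²b - ab² + b³ = a³ + b³ (the middle terms cancel in pairs).
So the two sides agree for all real values of a and b for which both sides are defined.

Conclusion: Yes, this is an identity.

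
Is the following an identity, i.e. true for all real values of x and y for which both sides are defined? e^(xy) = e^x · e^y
Claim: e^(xy) = e^x · e^y.
Test a specific point where both sides are defined: x = -2, y = 5.
LHS = e^(xy) ≈ 0.0000
RHS = e^x · e^y ≈ 20.0855
Since 0.0000 ≠ 20.0855, the equation fails at this point, so it cannot hold for all real values of x and y for which both sides are defined.
e^x · e^y = e^(x+y), not e^(xy).

Conclusion: No, this is NOT an identity.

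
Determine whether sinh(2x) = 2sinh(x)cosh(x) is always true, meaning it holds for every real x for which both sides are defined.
Yes, this is an identity.

Claim: sinh(2x) = 2sinh(x)cosh(x).
Reasoning: 2sinh(x)cosh(x) = 2 · (e^x - e^-x)/2 · (e^x + e^-x)/2 = (e^(2x) - e^(-2x))/2 = sinh(2x).
So the two sides agree for every real x for which both sides are defined.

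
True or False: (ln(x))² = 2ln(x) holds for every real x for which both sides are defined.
False.

Claim: (ln(x))² = 2ln(x).
Test a specific point where both sides are defined: x = 3/2.
LHS = (ln(x))² ≈ 0.1644
RHS = 2ln(x) ≈ 0.8109
Since 0.1644 ≠ 0.8109, the equation fails at this point, so it cannot hold for every real x for which both sides are defined.
2ln(x) equals ln(x²), which is not the same as (ln x)².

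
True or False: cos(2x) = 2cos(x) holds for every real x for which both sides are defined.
Claim: cos(2x) = 2cos(x).
Test a specific point where both sides are defined: x = π/6.
LHS = cos(2x) ≈ 0.5000
RHS = 2cos(x) ≈ 1.7321
Since 0.5000 ≠ 1.7321, the equation fails at this point, so it cannot hold for every real x for which both sides are defined.
The correct double-angle formula is cos(2x) = cos²x - sin²x.

Conclusion: False.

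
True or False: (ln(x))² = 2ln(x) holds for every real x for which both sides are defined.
Claim: (ln(x))² = 2ln(x).
Test a specific point where both sides are defined: x = 4.
LHS = (ln(x))² ≈ 1.9218
RHS = 2ln(x) ≈ 2.7726
Since 1.9218 ≠ 2.7726, the equation fails at this point, so it cannot hold for every real x for which both sides are defined.
2ln(x) equals ln(x²), which is not the same as (ln x)².

Conclusion: False.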